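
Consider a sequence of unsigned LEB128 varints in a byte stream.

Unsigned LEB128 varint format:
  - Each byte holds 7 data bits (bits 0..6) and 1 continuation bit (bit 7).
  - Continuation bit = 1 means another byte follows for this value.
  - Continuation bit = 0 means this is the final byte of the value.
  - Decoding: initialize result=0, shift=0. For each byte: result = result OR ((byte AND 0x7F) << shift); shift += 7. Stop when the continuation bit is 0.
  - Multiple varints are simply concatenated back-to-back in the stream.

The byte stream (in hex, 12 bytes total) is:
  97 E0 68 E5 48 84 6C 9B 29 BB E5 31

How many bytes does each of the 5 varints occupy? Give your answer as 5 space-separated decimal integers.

Answer: 3 2 2 2 3

Derivation:
  byte[0]=0x97 cont=1 payload=0x17=23: acc |= 23<<0 -> acc=23 shift=7
  byte[1]=0xE0 cont=1 payload=0x60=96: acc |= 96<<7 -> acc=12311 shift=14
  byte[2]=0x68 cont=0 payload=0x68=104: acc |= 104<<14 -> acc=1716247 shift=21 [end]
Varint 1: bytes[0:3] = 97 E0 68 -> value 1716247 (3 byte(s))
  byte[3]=0xE5 cont=1 payload=0x65=101: acc |= 101<<0 -> acc=101 shift=7
  byte[4]=0x48 cont=0 payload=0x48=72: acc |= 72<<7 -> acc=9317 shift=14 [end]
Varint 2: bytes[3:5] = E5 48 -> value 9317 (2 byte(s))
  byte[5]=0x84 cont=1 payload=0x04=4: acc |= 4<<0 -> acc=4 shift=7
  byte[6]=0x6C cont=0 payload=0x6C=108: acc |= 108<<7 -> acc=13828 shift=14 [end]
Varint 3: bytes[5:7] = 84 6C -> value 13828 (2 byte(s))
  byte[7]=0x9B cont=1 payload=0x1B=27: acc |= 27<<0 -> acc=27 shift=7
  byte[8]=0x29 cont=0 payload=0x29=41: acc |= 41<<7 -> acc=5275 shift=14 [end]
Varint 4: bytes[7:9] = 9B 29 -> value 5275 (2 byte(s))
  byte[9]=0xBB cont=1 payload=0x3B=59: acc |= 59<<0 -> acc=59 shift=7
  byte[10]=0xE5 cont=1 payload=0x65=101: acc |= 101<<7 -> acc=12987 shift=14
  byte[11]=0x31 cont=0 payload=0x31=49: acc |= 49<<14 -> acc=815803 shift=21 [end]
Varint 5: bytes[9:12] = BB E5 31 -> value 815803 (3 byte(s))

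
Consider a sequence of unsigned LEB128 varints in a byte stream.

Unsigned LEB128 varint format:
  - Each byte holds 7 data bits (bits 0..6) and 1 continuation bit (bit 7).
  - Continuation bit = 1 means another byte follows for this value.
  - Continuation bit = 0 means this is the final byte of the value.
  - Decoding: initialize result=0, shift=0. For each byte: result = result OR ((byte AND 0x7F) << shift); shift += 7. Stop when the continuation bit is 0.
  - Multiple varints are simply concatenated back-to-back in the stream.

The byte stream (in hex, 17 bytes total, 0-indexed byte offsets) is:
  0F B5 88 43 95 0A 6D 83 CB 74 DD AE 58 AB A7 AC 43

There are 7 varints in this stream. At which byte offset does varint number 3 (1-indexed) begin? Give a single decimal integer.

Answer: 4

Derivation:
  byte[0]=0x0F cont=0 payload=0x0F=15: acc |= 15<<0 -> acc=15 shift=7 [end]
Varint 1: bytes[0:1] = 0F -> value 15 (1 byte(s))
  byte[1]=0xB5 cont=1 payload=0x35=53: acc |= 53<<0 -> acc=53 shift=7
  byte[2]=0x88 cont=1 payload=0x08=8: acc |= 8<<7 -> acc=1077 shift=14
  byte[3]=0x43 cont=0 payload=0x43=67: acc |= 67<<14 -> acc=1098805 shift=21 [end]
Varint 2: bytes[1:4] = B5 88 43 -> value 1098805 (3 byte(s))
  byte[4]=0x95 cont=1 payload=0x15=21: acc |= 21<<0 -> acc=21 shift=7
  byte[5]=0x0A cont=0 payload=0x0A=10: acc |= 10<<7 -> acc=1301 shift=14 [end]
Varint 3: bytes[4:6] = 95 0A -> value 1301 (2 byte(s))
  byte[6]=0x6D cont=0 payload=0x6D=109: acc |= 109<<0 -> acc=109 shift=7 [end]
Varint 4: bytes[6:7] = 6D -> value 109 (1 byte(s))
  byte[7]=0x83 cont=1 payload=0x03=3: acc |= 3<<0 -> acc=3 shift=7
  byte[8]=0xCB cont=1 payload=0x4B=75: acc |= 75<<7 -> acc=9603 shift=14
  byte[9]=0x74 cont=0 payload=0x74=116: acc |= 116<<14 -> acc=1910147 shift=21 [end]
Varint 5: bytes[7:10] = 83 CB 74 -> value 1910147 (3 byte(s))
  byte[10]=0xDD cont=1 payload=0x5D=93: acc |= 93<<0 -> acc=93 shift=7
  byte[11]=0xAE cont=1 payload=0x2E=46: acc |= 46<<7 -> acc=5981 shift=14
  byte[12]=0x58 cont=0 payload=0x58=88: acc |= 88<<14 -> acc=1447773 shift=21 [end]
Varint 6: bytes[10:13] = DD AE 58 -> value 1447773 (3 byte(s))
  byte[13]=0xAB cont=1 payload=0x2B=43: acc |= 43<<0 -> acc=43 shift=7
  byte[14]=0xA7 cont=1 payload=0x27=39: acc |= 39<<7 -> acc=5035 shift=14
  byte[15]=0xAC cont=1 payload=0x2C=44: acc |= 44<<14 -> acc=725931 shift=21
  byte[16]=0x43 cont=0 payload=0x43=67: acc |= 67<<21 -> acc=141235115 shift=28 [end]
Varint 7: bytes[13:17] = AB A7 AC 43 -> value 141235115 (4 byte(s))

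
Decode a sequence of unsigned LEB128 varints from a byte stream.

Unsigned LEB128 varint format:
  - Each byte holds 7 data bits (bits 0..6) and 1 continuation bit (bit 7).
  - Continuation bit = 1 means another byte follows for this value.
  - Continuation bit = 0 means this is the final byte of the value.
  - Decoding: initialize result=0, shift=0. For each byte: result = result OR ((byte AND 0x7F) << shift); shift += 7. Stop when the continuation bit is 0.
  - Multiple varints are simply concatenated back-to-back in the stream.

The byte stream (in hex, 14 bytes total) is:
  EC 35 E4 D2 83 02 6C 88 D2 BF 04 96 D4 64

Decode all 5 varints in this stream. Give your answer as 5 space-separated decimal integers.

Answer: 6892 4254052 108 9431304 1649174

Derivation:
  byte[0]=0xEC cont=1 payload=0x6C=108: acc |= 108<<0 -> acc=108 shift=7
  byte[1]=0x35 cont=0 payload=0x35=53: acc |= 53<<7 -> acc=6892 shift=14 [end]
Varint 1: bytes[0:2] = EC 35 -> value 6892 (2 byte(s))
  byte[2]=0xE4 cont=1 payload=0x64=100: acc |= 100<<0 -> acc=100 shift=7
  byte[3]=0xD2 cont=1 payload=0x52=82: acc |= 82<<7 -> acc=10596 shift=14
  byte[4]=0x83 cont=1 payload=0x03=3: acc |= 3<<14 -> acc=59748 shift=21
  byte[5]=0x02 cont=0 payload=0x02=2: acc |= 2<<21 -> acc=4254052 shift=28 [end]
Varint 2: bytes[2:6] = E4 D2 83 02 -> value 4254052 (4 byte(s))
  byte[6]=0x6C cont=0 payload=0x6C=108: acc |= 108<<0 -> acc=108 shift=7 [end]
Varint 3: bytes[6:7] = 6C -> value 108 (1 byte(s))
  byte[7]=0x88 cont=1 payload=0x08=8: acc |= 8<<0 -> acc=8 shift=7
  byte[8]=0xD2 cont=1 payload=0x52=82: acc |= 82<<7 -> acc=10504 shift=14
  byte[9]=0xBF cont=1 payload=0x3F=63: acc |= 63<<14 -> acc=1042696 shift=21
  byte[10]=0x04 cont=0 payload=0x04=4: acc |= 4<<21 -> acc=9431304 shift=28 [end]
Varint 4: bytes[7:11] = 88 D2 BF 04 -> value 9431304 (4 byte(s))
  byte[11]=0x96 cont=1 payload=0x16=22: acc |= 22<<0 -> acc=22 shift=7
  byte[12]=0xD4 cont=1 payload=0x54=84: acc |= 84<<7 -> acc=10774 shift=14
  byte[13]=0x64 cont=0 payload=0x64=100: acc |= 100<<14 -> acc=1649174 shift=21 [end]
Varint 5: bytes[11:14] = 96 D4 64 -> value 1649174 (3 byte(s))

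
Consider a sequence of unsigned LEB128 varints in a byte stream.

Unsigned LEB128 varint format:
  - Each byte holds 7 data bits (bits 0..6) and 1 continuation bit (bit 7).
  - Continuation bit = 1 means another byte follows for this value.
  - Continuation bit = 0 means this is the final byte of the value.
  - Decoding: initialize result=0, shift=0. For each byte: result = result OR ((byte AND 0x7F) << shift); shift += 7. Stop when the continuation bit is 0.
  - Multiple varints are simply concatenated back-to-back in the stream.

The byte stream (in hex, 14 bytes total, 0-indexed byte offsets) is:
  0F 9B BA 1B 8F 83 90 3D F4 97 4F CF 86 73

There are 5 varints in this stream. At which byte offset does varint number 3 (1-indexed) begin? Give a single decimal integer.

Answer: 4

Derivation:
  byte[0]=0x0F cont=0 payload=0x0F=15: acc |= 15<<0 -> acc=15 shift=7 [end]
Varint 1: bytes[0:1] = 0F -> value 15 (1 byte(s))
  byte[1]=0x9B cont=1 payload=0x1B=27: acc |= 27<<0 -> acc=27 shift=7
  byte[2]=0xBA cont=1 payload=0x3A=58: acc |= 58<<7 -> acc=7451 shift=14
  byte[3]=0x1B cont=0 payload=0x1B=27: acc |= 27<<14 -> acc=449819 shift=21 [end]
Varint 2: bytes[1:4] = 9B BA 1B -> value 449819 (3 byte(s))
  byte[4]=0x8F cont=1 payload=0x0F=15: acc |= 15<<0 -> acc=15 shift=7
  byte[5]=0x83 cont=1 payload=0x03=3: acc |= 3<<7 -> acc=399 shift=14
  byte[6]=0x90 cont=1 payload=0x10=16: acc |= 16<<14 -> acc=262543 shift=21
  byte[7]=0x3D cont=0 payload=0x3D=61: acc |= 61<<21 -> acc=128188815 shift=28 [end]
Varint 3: bytes[4:8] = 8F 83 90 3D -> value 128188815 (4 byte(s))
  byte[8]=0xF4 cont=1 payload=0x74=116: acc |= 116<<0 -> acc=116 shift=7
  byte[9]=0x97 cont=1 payload=0x17=23: acc |= 23<<7 -> acc=3060 shift=14
  byte[10]=0x4F cont=0 payload=0x4F=79: acc |= 79<<14 -> acc=1297396 shift=21 [end]
Varint 4: bytes[8:11] = F4 97 4F -> value 1297396 (3 byte(s))
  byte[11]=0xCF cont=1 payload=0x4F=79: acc |= 79<<0 -> acc=79 shift=7
  byte[12]=0x86 cont=1 payload=0x06=6: acc |= 6<<7 -> acc=847 shift=14
  byte[13]=0x73 cont=0 payload=0x73=115: acc |= 115<<14 -> acc=1885007 shift=21 [end]
Varint 5: bytes[11:14] = CF 86 73 -> value 1885007 (3 byte(s))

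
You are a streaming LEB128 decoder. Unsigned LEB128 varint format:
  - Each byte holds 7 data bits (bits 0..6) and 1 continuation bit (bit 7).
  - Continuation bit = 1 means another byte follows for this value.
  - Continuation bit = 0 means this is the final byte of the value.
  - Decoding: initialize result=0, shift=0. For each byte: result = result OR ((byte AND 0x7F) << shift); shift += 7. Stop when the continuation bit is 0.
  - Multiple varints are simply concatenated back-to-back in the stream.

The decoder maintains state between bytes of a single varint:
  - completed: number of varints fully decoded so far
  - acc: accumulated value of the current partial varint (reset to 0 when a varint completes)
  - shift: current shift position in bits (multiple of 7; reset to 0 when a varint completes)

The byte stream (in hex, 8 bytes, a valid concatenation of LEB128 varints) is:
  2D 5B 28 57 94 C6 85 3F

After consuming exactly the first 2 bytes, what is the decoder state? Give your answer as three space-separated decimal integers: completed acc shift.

byte[0]=0x2D cont=0 payload=0x2D: varint #1 complete (value=45); reset -> completed=1 acc=0 shift=0
byte[1]=0x5B cont=0 payload=0x5B: varint #2 complete (value=91); reset -> completed=2 acc=0 shift=0

Answer: 2 0 0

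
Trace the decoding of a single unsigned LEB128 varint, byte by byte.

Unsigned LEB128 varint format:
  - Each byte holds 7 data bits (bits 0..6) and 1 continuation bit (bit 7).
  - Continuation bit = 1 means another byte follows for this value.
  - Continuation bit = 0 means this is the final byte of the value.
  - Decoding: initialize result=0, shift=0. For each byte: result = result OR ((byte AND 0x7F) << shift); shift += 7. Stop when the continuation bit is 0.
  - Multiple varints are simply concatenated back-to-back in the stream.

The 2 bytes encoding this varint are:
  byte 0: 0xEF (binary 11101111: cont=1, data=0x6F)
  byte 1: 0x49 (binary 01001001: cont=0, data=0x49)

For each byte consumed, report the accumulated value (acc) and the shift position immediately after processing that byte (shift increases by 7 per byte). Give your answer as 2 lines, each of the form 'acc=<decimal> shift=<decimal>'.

Answer: acc=111 shift=7
acc=9455 shift=14

Derivation:
byte 0=0xEF: payload=0x6F=111, contrib = 111<<0 = 111; acc -> 111, shift -> 7
byte 1=0x49: payload=0x49=73, contrib = 73<<7 = 9344; acc -> 9455, shift -> 14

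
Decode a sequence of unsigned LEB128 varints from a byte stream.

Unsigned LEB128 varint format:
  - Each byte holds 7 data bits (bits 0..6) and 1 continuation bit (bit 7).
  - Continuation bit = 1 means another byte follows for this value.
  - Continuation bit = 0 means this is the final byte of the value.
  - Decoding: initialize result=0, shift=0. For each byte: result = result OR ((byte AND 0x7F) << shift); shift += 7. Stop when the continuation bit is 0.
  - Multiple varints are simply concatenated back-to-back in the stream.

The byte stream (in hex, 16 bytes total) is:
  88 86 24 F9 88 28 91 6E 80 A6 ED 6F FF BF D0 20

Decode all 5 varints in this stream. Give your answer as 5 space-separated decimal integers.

  byte[0]=0x88 cont=1 payload=0x08=8: acc |= 8<<0 -> acc=8 shift=7
  byte[1]=0x86 cont=1 payload=0x06=6: acc |= 6<<7 -> acc=776 shift=14
  byte[2]=0x24 cont=0 payload=0x24=36: acc |= 36<<14 -> acc=590600 shift=21 [end]
Varint 1: bytes[0:3] = 88 86 24 -> value 590600 (3 byte(s))
  byte[3]=0xF9 cont=1 payload=0x79=121: acc |= 121<<0 -> acc=121 shift=7
  byte[4]=0x88 cont=1 payload=0x08=8: acc |= 8<<7 -> acc=1145 shift=14
  byte[5]=0x28 cont=0 payload=0x28=40: acc |= 40<<14 -> acc=656505 shift=21 [end]
Varint 2: bytes[3:6] = F9 88 28 -> value 656505 (3 byte(s))
  byte[6]=0x91 cont=1 payload=0x11=17: acc |= 17<<0 -> acc=17 shift=7
  byte[7]=0x6E cont=0 payload=0x6E=110: acc |= 110<<7 -> acc=14097 shift=14 [end]
Varint 3: bytes[6:8] = 91 6E -> value 14097 (2 byte(s))
  byte[8]=0x80 cont=1 payload=0x00=0: acc |= 0<<0 -> acc=0 shift=7
  byte[9]=0xA6 cont=1 payload=0x26=38: acc |= 38<<7 -> acc=4864 shift=14
  byte[10]=0xED cont=1 payload=0x6D=109: acc |= 109<<14 -> acc=1790720 shift=21
  byte[11]=0x6F cont=0 payload=0x6F=111: acc |= 111<<21 -> acc=234574592 shift=28 [end]
Varint 4: bytes[8:12] = 80 A6 ED 6F -> value 234574592 (4 byte(s))
  byte[12]=0xFF cont=1 payload=0x7F=127: acc |= 127<<0 -> acc=127 shift=7
  byte[13]=0xBF cont=1 payload=0x3F=63: acc |= 63<<7 -> acc=8191 shift=14
  byte[14]=0xD0 cont=1 payload=0x50=80: acc |= 80<<14 -> acc=1318911 shift=21
  byte[15]=0x20 cont=0 payload=0x20=32: acc |= 32<<21 -> acc=68427775 shift=28 [end]
Varint 5: bytes[12:16] = FF BF D0 20 -> value 68427775 (4 byte(s))

Answer: 590600 656505 14097 234574592 68427775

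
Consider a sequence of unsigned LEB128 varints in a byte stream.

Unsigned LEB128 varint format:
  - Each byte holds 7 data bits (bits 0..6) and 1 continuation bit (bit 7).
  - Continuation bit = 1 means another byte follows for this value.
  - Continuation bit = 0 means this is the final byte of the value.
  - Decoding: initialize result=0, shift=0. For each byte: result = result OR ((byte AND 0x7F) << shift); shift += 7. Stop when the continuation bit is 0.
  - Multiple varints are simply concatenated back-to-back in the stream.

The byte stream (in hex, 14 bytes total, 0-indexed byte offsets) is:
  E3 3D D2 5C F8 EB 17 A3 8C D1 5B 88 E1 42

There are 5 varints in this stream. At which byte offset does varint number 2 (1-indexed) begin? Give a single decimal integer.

  byte[0]=0xE3 cont=1 payload=0x63=99: acc |= 99<<0 -> acc=99 shift=7
  byte[1]=0x3D cont=0 payload=0x3D=61: acc |= 61<<7 -> acc=7907 shift=14 [end]
Varint 1: bytes[0:2] = E3 3D -> value 7907 (2 byte(s))
  byte[2]=0xD2 cont=1 payload=0x52=82: acc |= 82<<0 -> acc=82 shift=7
  byte[3]=0x5C cont=0 payload=0x5C=92: acc |= 92<<7 -> acc=11858 shift=14 [end]
Varint 2: bytes[2:4] = D2 5C -> value 11858 (2 byte(s))
  byte[4]=0xF8 cont=1 payload=0x78=120: acc |= 120<<0 -> acc=120 shift=7
  byte[5]=0xEB cont=1 payload=0x6B=107: acc |= 107<<7 -> acc=13816 shift=14
  byte[6]=0x17 cont=0 payload=0x17=23: acc |= 23<<14 -> acc=390648 shift=21 [end]
Varint 3: bytes[4:7] = F8 EB 17 -> value 390648 (3 byte(s))
  byte[7]=0xA3 cont=1 payload=0x23=35: acc |= 35<<0 -> acc=35 shift=7
  byte[8]=0x8C cont=1 payload=0x0C=12: acc |= 12<<7 -> acc=1571 shift=14
  byte[9]=0xD1 cont=1 payload=0x51=81: acc |= 81<<14 -> acc=1328675 shift=21
  byte[10]=0x5B cont=0 payload=0x5B=91: acc |= 91<<21 -> acc=192169507 shift=28 [end]
Varint 4: bytes[7:11] = A3 8C D1 5B -> value 192169507 (4 byte(s))
  byte[11]=0x88 cont=1 payload=0x08=8: acc |= 8<<0 -> acc=8 shift=7
  byte[12]=0xE1 cont=1 payload=0x61=97: acc |= 97<<7 -> acc=12424 shift=14
  byte[13]=0x42 cont=0 payload=0x42=66: acc |= 66<<14 -> acc=1093768 shift=21 [end]
Varint 5: bytes[11:14] = 88 E1 42 -> value 1093768 (3 byte(s))

Answer: 2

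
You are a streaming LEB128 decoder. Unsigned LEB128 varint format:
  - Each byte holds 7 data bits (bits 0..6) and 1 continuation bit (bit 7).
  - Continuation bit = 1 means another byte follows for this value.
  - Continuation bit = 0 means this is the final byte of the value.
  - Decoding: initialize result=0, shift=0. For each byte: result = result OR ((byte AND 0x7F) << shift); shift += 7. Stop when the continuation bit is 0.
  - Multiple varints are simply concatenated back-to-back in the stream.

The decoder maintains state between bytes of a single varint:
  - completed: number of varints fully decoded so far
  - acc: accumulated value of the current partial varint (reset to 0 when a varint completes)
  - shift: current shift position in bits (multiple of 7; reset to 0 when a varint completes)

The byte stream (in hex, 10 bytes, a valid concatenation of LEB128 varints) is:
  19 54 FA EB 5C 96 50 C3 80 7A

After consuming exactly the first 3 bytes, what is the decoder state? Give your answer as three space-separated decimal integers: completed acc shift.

Answer: 2 122 7

Derivation:
byte[0]=0x19 cont=0 payload=0x19: varint #1 complete (value=25); reset -> completed=1 acc=0 shift=0
byte[1]=0x54 cont=0 payload=0x54: varint #2 complete (value=84); reset -> completed=2 acc=0 shift=0
byte[2]=0xFA cont=1 payload=0x7A: acc |= 122<<0 -> completed=2 acc=122 shift=7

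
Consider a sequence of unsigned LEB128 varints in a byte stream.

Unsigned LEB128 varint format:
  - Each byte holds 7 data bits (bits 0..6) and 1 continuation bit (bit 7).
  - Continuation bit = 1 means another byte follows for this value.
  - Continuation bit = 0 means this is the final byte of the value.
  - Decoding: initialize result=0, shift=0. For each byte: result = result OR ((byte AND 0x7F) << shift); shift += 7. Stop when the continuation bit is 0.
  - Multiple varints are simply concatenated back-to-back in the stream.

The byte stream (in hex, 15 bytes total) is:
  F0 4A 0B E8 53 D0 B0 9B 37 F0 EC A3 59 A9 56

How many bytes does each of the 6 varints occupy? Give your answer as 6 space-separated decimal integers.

  byte[0]=0xF0 cont=1 payload=0x70=112: acc |= 112<<0 -> acc=112 shift=7
  byte[1]=0x4A cont=0 payload=0x4A=74: acc |= 74<<7 -> acc=9584 shift=14 [end]
Varint 1: bytes[0:2] = F0 4A -> value 9584 (2 byte(s))
  byte[2]=0x0B cont=0 payload=0x0B=11: acc |= 11<<0 -> acc=11 shift=7 [end]
Varint 2: bytes[2:3] = 0B -> value 11 (1 byte(s))
  byte[3]=0xE8 cont=1 payload=0x68=104: acc |= 104<<0 -> acc=104 shift=7
  byte[4]=0x53 cont=0 payload=0x53=83: acc |= 83<<7 -> acc=10728 shift=14 [end]
Varint 3: bytes[3:5] = E8 53 -> value 10728 (2 byte(s))
  byte[5]=0xD0 cont=1 payload=0x50=80: acc |= 80<<0 -> acc=80 shift=7
  byte[6]=0xB0 cont=1 payload=0x30=48: acc |= 48<<7 -> acc=6224 shift=14
  byte[7]=0x9B cont=1 payload=0x1B=27: acc |= 27<<14 -> acc=448592 shift=21
  byte[8]=0x37 cont=0 payload=0x37=55: acc |= 55<<21 -> acc=115791952 shift=28 [end]
Varint 4: bytes[5:9] = D0 B0 9B 37 -> value 115791952 (4 byte(s))
  byte[9]=0xF0 cont=1 payload=0x70=112: acc |= 112<<0 -> acc=112 shift=7
  byte[10]=0xEC cont=1 payload=0x6C=108: acc |= 108<<7 -> acc=13936 shift=14
  byte[11]=0xA3 cont=1 payload=0x23=35: acc |= 35<<14 -> acc=587376 shift=21
  byte[12]=0x59 cont=0 payload=0x59=89: acc |= 89<<21 -> acc=187233904 shift=28 [end]
Varint 5: bytes[9:13] = F0 EC A3 59 -> value 187233904 (4 byte(s))
  byte[13]=0xA9 cont=1 payload=0x29=41: acc |= 41<<0 -> acc=41 shift=7
  byte[14]=0x56 cont=0 payload=0x56=86: acc |= 86<<7 -> acc=11049 shift=14 [end]
Varint 6: bytes[13:15] = A9 56 -> value 11049 (2 byte(s))

Answer: 2 1 2 4 4 2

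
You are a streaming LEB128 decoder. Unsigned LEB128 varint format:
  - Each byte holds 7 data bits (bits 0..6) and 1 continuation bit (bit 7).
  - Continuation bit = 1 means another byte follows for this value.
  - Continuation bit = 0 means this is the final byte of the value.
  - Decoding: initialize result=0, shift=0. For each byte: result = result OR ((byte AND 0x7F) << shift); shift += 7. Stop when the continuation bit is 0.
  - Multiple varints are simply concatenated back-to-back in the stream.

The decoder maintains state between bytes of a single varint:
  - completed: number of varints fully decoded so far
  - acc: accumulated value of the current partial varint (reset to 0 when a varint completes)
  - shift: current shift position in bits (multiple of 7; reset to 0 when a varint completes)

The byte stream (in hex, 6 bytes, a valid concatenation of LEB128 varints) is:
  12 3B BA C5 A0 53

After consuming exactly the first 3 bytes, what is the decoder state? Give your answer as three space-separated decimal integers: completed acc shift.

byte[0]=0x12 cont=0 payload=0x12: varint #1 complete (value=18); reset -> completed=1 acc=0 shift=0
byte[1]=0x3B cont=0 payload=0x3B: varint #2 complete (value=59); reset -> completed=2 acc=0 shift=0
byte[2]=0xBA cont=1 payload=0x3A: acc |= 58<<0 -> completed=2 acc=58 shift=7

Answer: 2 58 7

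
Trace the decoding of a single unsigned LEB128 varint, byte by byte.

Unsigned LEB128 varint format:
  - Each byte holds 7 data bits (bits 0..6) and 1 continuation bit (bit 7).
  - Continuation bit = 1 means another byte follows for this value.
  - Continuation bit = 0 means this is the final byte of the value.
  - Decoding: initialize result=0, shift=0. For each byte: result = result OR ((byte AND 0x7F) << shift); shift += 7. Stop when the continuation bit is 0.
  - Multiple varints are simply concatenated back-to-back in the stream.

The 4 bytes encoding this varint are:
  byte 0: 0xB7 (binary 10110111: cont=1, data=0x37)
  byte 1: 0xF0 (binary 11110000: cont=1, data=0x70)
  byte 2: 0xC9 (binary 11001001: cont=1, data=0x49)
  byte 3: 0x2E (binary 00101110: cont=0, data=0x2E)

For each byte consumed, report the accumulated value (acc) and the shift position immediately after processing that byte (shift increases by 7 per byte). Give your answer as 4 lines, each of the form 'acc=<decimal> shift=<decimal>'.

byte 0=0xB7: payload=0x37=55, contrib = 55<<0 = 55; acc -> 55, shift -> 7
byte 1=0xF0: payload=0x70=112, contrib = 112<<7 = 14336; acc -> 14391, shift -> 14
byte 2=0xC9: payload=0x49=73, contrib = 73<<14 = 1196032; acc -> 1210423, shift -> 21
byte 3=0x2E: payload=0x2E=46, contrib = 46<<21 = 96468992; acc -> 97679415, shift -> 28

Answer: acc=55 shift=7
acc=14391 shift=14
acc=1210423 shift=21
acc=97679415 shift=28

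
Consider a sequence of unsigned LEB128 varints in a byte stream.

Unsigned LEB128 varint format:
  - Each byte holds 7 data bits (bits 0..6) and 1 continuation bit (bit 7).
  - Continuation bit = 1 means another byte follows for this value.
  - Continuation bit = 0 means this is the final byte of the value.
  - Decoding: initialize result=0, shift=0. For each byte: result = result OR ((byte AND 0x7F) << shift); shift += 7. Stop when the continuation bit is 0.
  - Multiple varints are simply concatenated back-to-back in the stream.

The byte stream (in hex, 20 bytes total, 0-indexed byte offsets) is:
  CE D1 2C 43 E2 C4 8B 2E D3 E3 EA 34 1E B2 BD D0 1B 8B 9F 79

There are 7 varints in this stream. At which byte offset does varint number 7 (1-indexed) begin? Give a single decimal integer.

  byte[0]=0xCE cont=1 payload=0x4E=78: acc |= 78<<0 -> acc=78 shift=7
  byte[1]=0xD1 cont=1 payload=0x51=81: acc |= 81<<7 -> acc=10446 shift=14
  byte[2]=0x2C cont=0 payload=0x2C=44: acc |= 44<<14 -> acc=731342 shift=21 [end]
Varint 1: bytes[0:3] = CE D1 2C -> value 731342 (3 byte(s))
  byte[3]=0x43 cont=0 payload=0x43=67: acc |= 67<<0 -> acc=67 shift=7 [end]
Varint 2: bytes[3:4] = 43 -> value 67 (1 byte(s))
  byte[4]=0xE2 cont=1 payload=0x62=98: acc |= 98<<0 -> acc=98 shift=7
  byte[5]=0xC4 cont=1 payload=0x44=68: acc |= 68<<7 -> acc=8802 shift=14
  byte[6]=0x8B cont=1 payload=0x0B=11: acc |= 11<<14 -> acc=189026 shift=21
  byte[7]=0x2E cont=0 payload=0x2E=46: acc |= 46<<21 -> acc=96658018 shift=28 [end]
Varint 3: bytes[4:8] = E2 C4 8B 2E -> value 96658018 (4 byte(s))
  byte[8]=0xD3 cont=1 payload=0x53=83: acc |= 83<<0 -> acc=83 shift=7
  byte[9]=0xE3 cont=1 payload=0x63=99: acc |= 99<<7 -> acc=12755 shift=14
  byte[10]=0xEA cont=1 payload=0x6A=106: acc |= 106<<14 -> acc=1749459 shift=21
  byte[11]=0x34 cont=0 payload=0x34=52: acc |= 52<<21 -> acc=110801363 shift=28 [end]
Varint 4: bytes[8:12] = D3 E3 EA 34 -> value 110801363 (4 byte(s))
  byte[12]=0x1E cont=0 payload=0x1E=30: acc |= 30<<0 -> acc=30 shift=7 [end]
Varint 5: bytes[12:13] = 1E -> value 30 (1 byte(s))
  byte[13]=0xB2 cont=1 payload=0x32=50: acc |= 50<<0 -> acc=50 shift=7
  byte[14]=0xBD cont=1 payload=0x3D=61: acc |= 61<<7 -> acc=7858 shift=14
  byte[15]=0xD0 cont=1 payload=0x50=80: acc |= 80<<14 -> acc=1318578 shift=21
  byte[16]=0x1B cont=0 payload=0x1B=27: acc |= 27<<21 -> acc=57941682 shift=28 [end]
Varint 6: bytes[13:17] = B2 BD D0 1B -> value 57941682 (4 byte(s))
  byte[17]=0x8B cont=1 payload=0x0B=11: acc |= 11<<0 -> acc=11 shift=7
  byte[18]=0x9F cont=1 payload=0x1F=31: acc |= 31<<7 -> acc=3979 shift=14
  byte[19]=0x79 cont=0 payload=0x79=121: acc |= 121<<14 -> acc=1986443 shift=21 [end]
Varint 7: bytes[17:20] = 8B 9F 79 -> value 1986443 (3 byte(s))

Answer: 17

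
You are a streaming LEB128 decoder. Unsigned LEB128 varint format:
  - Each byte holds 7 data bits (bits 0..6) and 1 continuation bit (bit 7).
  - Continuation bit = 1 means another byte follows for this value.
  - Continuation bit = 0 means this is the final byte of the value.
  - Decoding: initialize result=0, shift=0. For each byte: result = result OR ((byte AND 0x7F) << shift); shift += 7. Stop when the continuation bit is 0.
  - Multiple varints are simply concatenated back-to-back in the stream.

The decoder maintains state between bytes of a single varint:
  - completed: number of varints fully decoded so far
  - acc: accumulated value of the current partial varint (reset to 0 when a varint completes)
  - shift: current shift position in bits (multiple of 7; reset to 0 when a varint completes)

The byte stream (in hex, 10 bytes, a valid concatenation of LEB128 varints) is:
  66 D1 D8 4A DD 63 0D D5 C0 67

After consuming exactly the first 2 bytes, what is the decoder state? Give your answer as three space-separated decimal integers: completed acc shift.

byte[0]=0x66 cont=0 payload=0x66: varint #1 complete (value=102); reset -> completed=1 acc=0 shift=0
byte[1]=0xD1 cont=1 payload=0x51: acc |= 81<<0 -> completed=1 acc=81 shift=7

Answer: 1 81 7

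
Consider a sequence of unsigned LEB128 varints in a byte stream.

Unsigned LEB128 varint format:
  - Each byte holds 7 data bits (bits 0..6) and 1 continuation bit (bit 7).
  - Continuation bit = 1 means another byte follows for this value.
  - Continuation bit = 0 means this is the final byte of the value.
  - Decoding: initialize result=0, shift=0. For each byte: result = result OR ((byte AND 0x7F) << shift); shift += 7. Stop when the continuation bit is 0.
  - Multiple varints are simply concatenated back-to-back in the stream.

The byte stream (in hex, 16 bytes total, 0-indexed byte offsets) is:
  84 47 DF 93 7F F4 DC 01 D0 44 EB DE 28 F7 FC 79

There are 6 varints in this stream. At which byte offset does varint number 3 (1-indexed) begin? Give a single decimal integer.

  byte[0]=0x84 cont=1 payload=0x04=4: acc |= 4<<0 -> acc=4 shift=7
  byte[1]=0x47 cont=0 payload=0x47=71: acc |= 71<<7 -> acc=9092 shift=14 [end]
Varint 1: bytes[0:2] = 84 47 -> value 9092 (2 byte(s))
  byte[2]=0xDF cont=1 payload=0x5F=95: acc |= 95<<0 -> acc=95 shift=7
  byte[3]=0x93 cont=1 payload=0x13=19: acc |= 19<<7 -> acc=2527 shift=14
  byte[4]=0x7F cont=0 payload=0x7F=127: acc |= 127<<14 -> acc=2083295 shift=21 [end]
Varint 2: bytes[2:5] = DF 93 7F -> value 2083295 (3 byte(s))
  byte[5]=0xF4 cont=1 payload=0x74=116: acc |= 116<<0 -> acc=116 shift=7
  byte[6]=0xDC cont=1 payload=0x5C=92: acc |= 92<<7 -> acc=11892 shift=14
  byte[7]=0x01 cont=0 payload=0x01=1: acc |= 1<<14 -> acc=28276 shift=21 [end]
Varint 3: bytes[5:8] = F4 DC 01 -> value 28276 (3 byte(s))
  byte[8]=0xD0 cont=1 payload=0x50=80: acc |= 80<<0 -> acc=80 shift=7
  byte[9]=0x44 cont=0 payload=0x44=68: acc |= 68<<7 -> acc=8784 shift=14 [end]
Varint 4: bytes[8:10] = D0 44 -> value 8784 (2 byte(s))
  byte[10]=0xEB cont=1 payload=0x6B=107: acc |= 107<<0 -> acc=107 shift=7
  byte[11]=0xDE cont=1 payload=0x5E=94: acc |= 94<<7 -> acc=12139 shift=14
  byte[12]=0x28 cont=0 payload=0x28=40: acc |= 40<<14 -> acc=667499 shift=21 [end]
Varint 5: bytes[10:13] = EB DE 28 -> value 667499 (3 byte(s))
  byte[13]=0xF7 cont=1 payload=0x77=119: acc |= 119<<0 -> acc=119 shift=7
  byte[14]=0xFC cont=1 payload=0x7C=124: acc |= 124<<7 -> acc=15991 shift=14
  byte[15]=0x79 cont=0 payload=0x79=121: acc |= 121<<14 -> acc=1998455 shift=21 [end]
Varint 6: bytes[13:16] = F7 FC 79 -> value 1998455 (3 byte(s))

Answer: 5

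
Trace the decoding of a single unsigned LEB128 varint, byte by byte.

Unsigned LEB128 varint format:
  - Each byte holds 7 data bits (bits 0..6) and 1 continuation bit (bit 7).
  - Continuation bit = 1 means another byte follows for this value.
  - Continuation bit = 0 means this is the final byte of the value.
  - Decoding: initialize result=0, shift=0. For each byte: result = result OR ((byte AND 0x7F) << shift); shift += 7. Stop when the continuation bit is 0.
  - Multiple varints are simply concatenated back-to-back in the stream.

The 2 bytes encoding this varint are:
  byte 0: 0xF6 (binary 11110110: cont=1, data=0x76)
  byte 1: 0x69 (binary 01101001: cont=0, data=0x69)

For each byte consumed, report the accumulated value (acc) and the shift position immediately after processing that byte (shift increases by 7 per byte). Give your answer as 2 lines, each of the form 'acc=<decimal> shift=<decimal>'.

Answer: acc=118 shift=7
acc=13558 shift=14

Derivation:
byte 0=0xF6: payload=0x76=118, contrib = 118<<0 = 118; acc -> 118, shift -> 7
byte 1=0x69: payload=0x69=105, contrib = 105<<7 = 13440; acc -> 13558, shift -> 14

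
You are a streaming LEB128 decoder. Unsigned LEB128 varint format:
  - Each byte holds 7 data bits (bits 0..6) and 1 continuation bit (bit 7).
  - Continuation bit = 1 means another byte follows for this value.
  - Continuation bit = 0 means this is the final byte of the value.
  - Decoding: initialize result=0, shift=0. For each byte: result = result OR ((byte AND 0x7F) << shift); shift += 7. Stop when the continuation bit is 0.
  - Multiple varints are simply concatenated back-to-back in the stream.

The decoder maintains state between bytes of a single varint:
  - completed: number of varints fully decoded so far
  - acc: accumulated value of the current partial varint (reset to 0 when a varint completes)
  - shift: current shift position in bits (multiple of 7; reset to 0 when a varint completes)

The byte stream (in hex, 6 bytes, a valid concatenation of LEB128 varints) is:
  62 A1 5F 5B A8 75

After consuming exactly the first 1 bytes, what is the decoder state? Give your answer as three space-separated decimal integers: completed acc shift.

Answer: 1 0 0

Derivation:
byte[0]=0x62 cont=0 payload=0x62: varint #1 complete (value=98); reset -> completed=1 acc=0 shift=0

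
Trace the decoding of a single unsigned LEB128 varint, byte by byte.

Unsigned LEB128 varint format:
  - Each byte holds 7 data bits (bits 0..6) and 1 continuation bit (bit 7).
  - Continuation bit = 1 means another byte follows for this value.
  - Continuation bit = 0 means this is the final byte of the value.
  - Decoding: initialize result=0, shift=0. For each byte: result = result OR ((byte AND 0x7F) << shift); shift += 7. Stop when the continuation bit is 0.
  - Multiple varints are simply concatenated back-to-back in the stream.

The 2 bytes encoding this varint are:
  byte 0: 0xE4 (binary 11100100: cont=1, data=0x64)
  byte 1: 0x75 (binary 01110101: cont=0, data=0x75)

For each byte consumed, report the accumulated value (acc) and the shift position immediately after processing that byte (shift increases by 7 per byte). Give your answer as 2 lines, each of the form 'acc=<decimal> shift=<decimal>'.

Answer: acc=100 shift=7
acc=15076 shift=14

Derivation:
byte 0=0xE4: payload=0x64=100, contrib = 100<<0 = 100; acc -> 100, shift -> 7
byte 1=0x75: payload=0x75=117, contrib = 117<<7 = 14976; acc -> 15076, shift -> 14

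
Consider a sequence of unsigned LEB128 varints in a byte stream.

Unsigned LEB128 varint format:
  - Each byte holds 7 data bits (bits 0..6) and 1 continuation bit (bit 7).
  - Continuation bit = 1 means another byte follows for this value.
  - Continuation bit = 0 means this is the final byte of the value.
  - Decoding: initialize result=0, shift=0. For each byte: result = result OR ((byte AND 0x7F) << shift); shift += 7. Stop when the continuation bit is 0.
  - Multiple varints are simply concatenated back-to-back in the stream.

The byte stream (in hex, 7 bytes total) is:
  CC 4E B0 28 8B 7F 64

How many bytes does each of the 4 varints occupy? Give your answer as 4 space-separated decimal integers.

Answer: 2 2 2 1

Derivation:
  byte[0]=0xCC cont=1 payload=0x4C=76: acc |= 76<<0 -> acc=76 shift=7
  byte[1]=0x4E cont=0 payload=0x4E=78: acc |= 78<<7 -> acc=10060 shift=14 [end]
Varint 1: bytes[0:2] = CC 4E -> value 10060 (2 byte(s))
  byte[2]=0xB0 cont=1 payload=0x30=48: acc |= 48<<0 -> acc=48 shift=7
  byte[3]=0x28 cont=0 payload=0x28=40: acc |= 40<<7 -> acc=5168 shift=14 [end]
Varint 2: bytes[2:4] = B0 28 -> value 5168 (2 byte(s))
  byte[4]=0x8B cont=1 payload=0x0B=11: acc |= 11<<0 -> acc=11 shift=7
  byte[5]=0x7F cont=0 payload=0x7F=127: acc |= 127<<7 -> acc=16267 shift=14 [end]
Varint 3: bytes[4:6] = 8B 7F -> value 16267 (2 byte(s))
  byte[6]=0x64 cont=0 payload=0x64=100: acc |= 100<<0 -> acc=100 shift=7 [end]
Varint 4: bytes[6:7] = 64 -> value 100 (1 byte(s))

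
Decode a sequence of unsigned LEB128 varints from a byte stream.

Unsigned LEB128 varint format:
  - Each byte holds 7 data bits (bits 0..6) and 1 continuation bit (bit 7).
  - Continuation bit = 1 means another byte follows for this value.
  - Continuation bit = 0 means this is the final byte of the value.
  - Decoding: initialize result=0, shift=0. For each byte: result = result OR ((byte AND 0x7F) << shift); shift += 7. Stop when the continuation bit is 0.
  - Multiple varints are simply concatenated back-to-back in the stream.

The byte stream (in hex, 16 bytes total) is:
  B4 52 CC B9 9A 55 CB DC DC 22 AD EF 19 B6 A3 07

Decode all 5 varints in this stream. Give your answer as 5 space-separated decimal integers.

Answer: 10548 178691276 72822347 423853 119222

Derivation:
  byte[0]=0xB4 cont=1 payload=0x34=52: acc |= 52<<0 -> acc=52 shift=7
  byte[1]=0x52 cont=0 payload=0x52=82: acc |= 82<<7 -> acc=10548 shift=14 [end]
Varint 1: bytes[0:2] = B4 52 -> value 10548 (2 byte(s))
  byte[2]=0xCC cont=1 payload=0x4C=76: acc |= 76<<0 -> acc=76 shift=7
  byte[3]=0xB9 cont=1 payload=0x39=57: acc |= 57<<7 -> acc=7372 shift=14
  byte[4]=0x9A cont=1 payload=0x1A=26: acc |= 26<<14 -> acc=433356 shift=21
  byte[5]=0x55 cont=0 payload=0x55=85: acc |= 85<<21 -> acc=178691276 shift=28 [end]
Varint 2: bytes[2:6] = CC B9 9A 55 -> value 178691276 (4 byte(s))
  byte[6]=0xCB cont=1 payload=0x4B=75: acc |= 75<<0 -> acc=75 shift=7
  byte[7]=0xDC cont=1 payload=0x5C=92: acc |= 92<<7 -> acc=11851 shift=14
  byte[8]=0xDC cont=1 payload=0x5C=92: acc |= 92<<14 -> acc=1519179 shift=21
  byte[9]=0x22 cont=0 payload=0x22=34: acc |= 34<<21 -> acc=72822347 shift=28 [end]
Varint 3: bytes[6:10] = CB DC DC 22 -> value 72822347 (4 byte(s))
  byte[10]=0xAD cont=1 payload=0x2D=45: acc |= 45<<0 -> acc=45 shift=7
  byte[11]=0xEF cont=1 payload=0x6F=111: acc |= 111<<7 -> acc=14253 shift=14
  byte[12]=0x19 cont=0 payload=0x19=25: acc |= 25<<14 -> acc=423853 shift=21 [end]
Varint 4: bytes[10:13] = AD EF 19 -> value 423853 (3 byte(s))
  byte[13]=0xB6 cont=1 payload=0x36=54: acc |= 54<<0 -> acc=54 shift=7
  byte[14]=0xA3 cont=1 payload=0x23=35: acc |= 35<<7 -> acc=4534 shift=14
  byte[15]=0x07 cont=0 payload=0x07=7: acc |= 7<<14 -> acc=119222 shift=21 [end]
Varint 5: bytes[13:16] = B6 A3 07 -> value 119222 (3 byte(s))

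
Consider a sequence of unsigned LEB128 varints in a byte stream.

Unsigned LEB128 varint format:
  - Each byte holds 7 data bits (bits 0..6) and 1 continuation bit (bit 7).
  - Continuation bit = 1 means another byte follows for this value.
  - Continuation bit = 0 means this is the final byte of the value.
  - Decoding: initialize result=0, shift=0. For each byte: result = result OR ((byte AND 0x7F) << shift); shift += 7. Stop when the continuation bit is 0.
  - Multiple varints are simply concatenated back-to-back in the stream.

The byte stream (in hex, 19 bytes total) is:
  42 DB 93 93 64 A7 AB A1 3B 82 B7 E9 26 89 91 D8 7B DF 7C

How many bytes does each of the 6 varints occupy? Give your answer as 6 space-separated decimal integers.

  byte[0]=0x42 cont=0 payload=0x42=66: acc |= 66<<0 -> acc=66 shift=7 [end]
Varint 1: bytes[0:1] = 42 -> value 66 (1 byte(s))
  byte[1]=0xDB cont=1 payload=0x5B=91: acc |= 91<<0 -> acc=91 shift=7
  byte[2]=0x93 cont=1 payload=0x13=19: acc |= 19<<7 -> acc=2523 shift=14
  byte[3]=0x93 cont=1 payload=0x13=19: acc |= 19<<14 -> acc=313819 shift=21
  byte[4]=0x64 cont=0 payload=0x64=100: acc |= 100<<21 -> acc=210029019 shift=28 [end]
Varint 2: bytes[1:5] = DB 93 93 64 -> value 210029019 (4 byte(s))
  byte[5]=0xA7 cont=1 payload=0x27=39: acc |= 39<<0 -> acc=39 shift=7
  byte[6]=0xAB cont=1 payload=0x2B=43: acc |= 43<<7 -> acc=5543 shift=14
  byte[7]=0xA1 cont=1 payload=0x21=33: acc |= 33<<14 -> acc=546215 shift=21
  byte[8]=0x3B cont=0 payload=0x3B=59: acc |= 59<<21 -> acc=124278183 shift=28 [end]
Varint 3: bytes[5:9] = A7 AB A1 3B -> value 124278183 (4 byte(s))
  byte[9]=0x82 cont=1 payload=0x02=2: acc |= 2<<0 -> acc=2 shift=7
  byte[10]=0xB7 cont=1 payload=0x37=55: acc |= 55<<7 -> acc=7042 shift=14
  byte[11]=0xE9 cont=1 payload=0x69=105: acc |= 105<<14 -> acc=1727362 shift=21
  byte[12]=0x26 cont=0 payload=0x26=38: acc |= 38<<21 -> acc=81419138 shift=28 [end]
Varint 4: bytes[9:13] = 82 B7 E9 26 -> value 81419138 (4 byte(s))
  byte[13]=0x89 cont=1 payload=0x09=9: acc |= 9<<0 -> acc=9 shift=7
  byte[14]=0x91 cont=1 payload=0x11=17: acc |= 17<<7 -> acc=2185 shift=14
  byte[15]=0xD8 cont=1 payload=0x58=88: acc |= 88<<14 -> acc=1443977 shift=21
  byte[16]=0x7B cont=0 payload=0x7B=123: acc |= 123<<21 -> acc=259393673 shift=28 [end]
Varint 5: bytes[13:17] = 89 91 D8 7B -> value 259393673 (4 byte(s))
  byte[17]=0xDF cont=1 payload=0x5F=95: acc |= 95<<0 -> acc=95 shift=7
  byte[18]=0x7C cont=0 payload=0x7C=124: acc |= 124<<7 -> acc=15967 shift=14 [end]
Varint 6: bytes[17:19] = DF 7C -> value 15967 (2 byte(s))

Answer: 1 4 4 4 4 2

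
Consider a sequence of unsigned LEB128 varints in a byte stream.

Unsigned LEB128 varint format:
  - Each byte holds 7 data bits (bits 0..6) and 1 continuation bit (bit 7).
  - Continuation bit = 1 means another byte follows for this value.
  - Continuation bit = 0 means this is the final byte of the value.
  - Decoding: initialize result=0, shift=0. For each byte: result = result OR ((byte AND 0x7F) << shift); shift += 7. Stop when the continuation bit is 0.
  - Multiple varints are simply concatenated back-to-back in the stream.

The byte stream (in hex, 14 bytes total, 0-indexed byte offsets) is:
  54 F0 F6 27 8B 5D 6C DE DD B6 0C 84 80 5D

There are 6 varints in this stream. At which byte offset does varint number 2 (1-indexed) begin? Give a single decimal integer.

Answer: 1

Derivation:
  byte[0]=0x54 cont=0 payload=0x54=84: acc |= 84<<0 -> acc=84 shift=7 [end]
Varint 1: bytes[0:1] = 54 -> value 84 (1 byte(s))
  byte[1]=0xF0 cont=1 payload=0x70=112: acc |= 112<<0 -> acc=112 shift=7
  byte[2]=0xF6 cont=1 payload=0x76=118: acc |= 118<<7 -> acc=15216 shift=14
  byte[3]=0x27 cont=0 payload=0x27=39: acc |= 39<<14 -> acc=654192 shift=21 [end]
Varint 2: bytes[1:4] = F0 F6 27 -> value 654192 (3 byte(s))
  byte[4]=0x8B cont=1 payload=0x0B=11: acc |= 11<<0 -> acc=11 shift=7
  byte[5]=0x5D cont=0 payload=0x5D=93: acc |= 93<<7 -> acc=11915 shift=14 [end]
Varint 3: bytes[4:6] = 8B 5D -> value 11915 (2 byte(s))
  byte[6]=0x6C cont=0 payload=0x6C=108: acc |= 108<<0 -> acc=108 shift=7 [end]
Varint 4: bytes[6:7] = 6C -> value 108 (1 byte(s))
  byte[7]=0xDE cont=1 payload=0x5E=94: acc |= 94<<0 -> acc=94 shift=7
  byte[8]=0xDD cont=1 payload=0x5D=93: acc |= 93<<7 -> acc=11998 shift=14
  byte[9]=0xB6 cont=1 payload=0x36=54: acc |= 54<<14 -> acc=896734 shift=21
  byte[10]=0x0C cont=0 payload=0x0C=12: acc |= 12<<21 -> acc=26062558 shift=28 [end]
Varint 5: bytes[7:11] = DE DD B6 0C -> value 26062558 (4 byte(s))
  byte[11]=0x84 cont=1 payload=0x04=4: acc |= 4<<0 -> acc=4 shift=7
  byte[12]=0x80 cont=1 payload=0x00=0: acc |= 0<<7 -> acc=4 shift=14
  byte[13]=0x5D cont=0 payload=0x5D=93: acc |= 93<<14 -> acc=1523716 shift=21 [end]
Varint 6: bytes[11:14] = 84 80 5D -> value 1523716 (3 byte(s))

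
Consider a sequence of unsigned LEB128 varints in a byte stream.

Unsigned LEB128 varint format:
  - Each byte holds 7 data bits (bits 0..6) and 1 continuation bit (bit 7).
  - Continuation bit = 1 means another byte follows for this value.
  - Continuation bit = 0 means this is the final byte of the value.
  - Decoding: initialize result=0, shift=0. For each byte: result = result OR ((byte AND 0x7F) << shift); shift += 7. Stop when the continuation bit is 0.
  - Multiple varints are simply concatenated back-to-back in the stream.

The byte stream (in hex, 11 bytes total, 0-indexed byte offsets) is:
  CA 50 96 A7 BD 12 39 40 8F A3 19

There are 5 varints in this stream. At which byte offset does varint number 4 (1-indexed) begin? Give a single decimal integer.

  byte[0]=0xCA cont=1 payload=0x4A=74: acc |= 74<<0 -> acc=74 shift=7
  byte[1]=0x50 cont=0 payload=0x50=80: acc |= 80<<7 -> acc=10314 shift=14 [end]
Varint 1: bytes[0:2] = CA 50 -> value 10314 (2 byte(s))
  byte[2]=0x96 cont=1 payload=0x16=22: acc |= 22<<0 -> acc=22 shift=7
  byte[3]=0xA7 cont=1 payload=0x27=39: acc |= 39<<7 -> acc=5014 shift=14
  byte[4]=0xBD cont=1 payload=0x3D=61: acc |= 61<<14 -> acc=1004438 shift=21
  byte[5]=0x12 cont=0 payload=0x12=18: acc |= 18<<21 -> acc=38753174 shift=28 [end]
Varint 2: bytes[2:6] = 96 A7 BD 12 -> value 38753174 (4 byte(s))
  byte[6]=0x39 cont=0 payload=0x39=57: acc |= 57<<0 -> acc=57 shift=7 [end]
Varint 3: bytes[6:7] = 39 -> value 57 (1 byte(s))
  byte[7]=0x40 cont=0 payload=0x40=64: acc |= 64<<0 -> acc=64 shift=7 [end]
Varint 4: bytes[7:8] = 40 -> value 64 (1 byte(s))
  byte[8]=0x8F cont=1 payload=0x0F=15: acc |= 15<<0 -> acc=15 shift=7
  byte[9]=0xA3 cont=1 payload=0x23=35: acc |= 35<<7 -> acc=4495 shift=14
  byte[10]=0x19 cont=0 payload=0x19=25: acc |= 25<<14 -> acc=414095 shift=21 [end]
Varint 5: bytes[8:11] = 8F A3 19 -> value 414095 (3 byte(s))

Answer: 7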